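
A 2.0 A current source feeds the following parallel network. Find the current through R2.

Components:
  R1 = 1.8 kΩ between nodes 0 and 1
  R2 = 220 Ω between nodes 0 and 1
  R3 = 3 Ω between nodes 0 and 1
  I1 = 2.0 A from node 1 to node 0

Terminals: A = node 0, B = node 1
All resistors sit directly between nodes 0 and 1, so they are in parallel and share one voltage V; the full source current 2 A splits among them.
1/R_par = 1/1800 + 1/220 + 1/3 = 0.3384 S  =>  R_par = 2.955 Ω
V = I × R_par = 2 × 2.955 = 5.91 V
I_R2 = V/R2 = 5.91/220 = 0.02686 A

Final answer: 0.02686 A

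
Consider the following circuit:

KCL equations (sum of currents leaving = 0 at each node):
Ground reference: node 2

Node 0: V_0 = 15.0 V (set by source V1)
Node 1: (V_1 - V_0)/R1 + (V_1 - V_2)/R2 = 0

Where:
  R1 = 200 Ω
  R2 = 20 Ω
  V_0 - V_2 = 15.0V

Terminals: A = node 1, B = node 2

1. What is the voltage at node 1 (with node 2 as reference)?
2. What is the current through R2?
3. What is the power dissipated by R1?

Nodal analysis, taking node 2 as the 0 V reference.
Source V1 fixes V_0 = 15 V.
KCL at each unknown node (sum of currents leaving = 0; resistances in Ω):
  Node 1: (V_1 - 15)/200 + (V_1 - 0)/20 = 0
Collecting terms: 0.055 × V_1 = 0.075  =>  V_1 = 1.364 V
Part 1:
  Read off the nodal solution: V_1 = 1.364 V
Part 2:
  I_R2 = (V_1 - V_2)/R2 = (1.364 - 0)/20 = 0.06818 A
  Magnitude: I_R2 = 0.06818 A
Part 3:
  I_R1 = (V_0 - V_1)/R1 = (15 - 1.364)/200 = 0.06818 A
  P_R1 = I_R1² × R1 = (0.06818)² × 200 = 0.9298 W

Final answers:
1. V_1 = 1.364 V
2. I_R2 = 0.06818 A
3. P_R1 = 0.9298 W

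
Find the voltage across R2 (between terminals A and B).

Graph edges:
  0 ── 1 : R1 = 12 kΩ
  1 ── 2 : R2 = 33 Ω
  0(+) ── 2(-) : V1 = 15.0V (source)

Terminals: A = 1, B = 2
R1 and R2 are in series across V1 (node 0 → node 1 → node 2), and the output A–B is taken across R2, so this is a voltage divider.
Series current: I = V1/(R1 + R2) = 15/(12000 + 33) = 15/12030 = 0.001247 A
V_R2 = I × R2 = V1 × R2/(R1 + R2) = 15 × 33/12030 = 0.04114 V

Final answer: 0.04114 V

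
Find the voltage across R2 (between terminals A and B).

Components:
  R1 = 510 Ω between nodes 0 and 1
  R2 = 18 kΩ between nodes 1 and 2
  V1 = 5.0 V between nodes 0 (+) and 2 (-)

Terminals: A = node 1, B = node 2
R1 and R2 are in series across V1 (node 0 → node 1 → node 2), and the output A–B is taken across R2, so this is a voltage divider.
Series current: I = V1/(R1 + R2) = 5/(510 + 18000) = 5/18510 = 0.0002701 A
V_R2 = I × R2 = V1 × R2/(R1 + R2) = 5 × 18000/18510 = 4.862 V

Final answer: 4.862 V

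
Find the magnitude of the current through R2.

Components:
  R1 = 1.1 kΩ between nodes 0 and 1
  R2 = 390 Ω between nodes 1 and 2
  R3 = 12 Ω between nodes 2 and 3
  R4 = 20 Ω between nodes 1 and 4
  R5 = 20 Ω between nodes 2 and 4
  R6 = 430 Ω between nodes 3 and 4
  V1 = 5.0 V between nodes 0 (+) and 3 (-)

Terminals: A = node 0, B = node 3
Nodal analysis, taking node 3 as the 0 V reference.
Source V1 fixes V_0 = 5 V.
KCL at each unknown node (sum of currents leaving = 0; resistances in Ω):
  Node 1: (V_1 - 5)/1100 + (V_1 - V_2)/390 + (V_1 - V_4)/20 = 0
  Node 2: (V_2 - V_1)/390 + (V_2 - 0)/12 + (V_2 - V_4)/20 = 0
  Node 4: (V_4 - V_1)/20 + (V_4 - V_2)/20 + (V_4 - 0)/430 = 0
Collecting terms (coefficients in siemens):
  0.05347·V_1 - 0.002564·V_2 - 0.05·V_4 = 0.004545
  0.1359·V_2 - 0.002564·V_1 - 0.05·V_4 = 0
  0.1023·V_4 - 0.05·V_1 - 0.05·V_2 = 0
Solving these 3 simultaneous equations (Gaussian elimination) gives:
  V_1 = 0.202 V, V_2 = 0.04892 V, V_4 = 0.1226 V
I_R2 = (V_1 - V_2)/R2 = (0.202 - 0.04892)/390 = 0.0003925 A
|I_R2| = 0.0003925 A

Final answer: |I_R2| = 0.0003925 A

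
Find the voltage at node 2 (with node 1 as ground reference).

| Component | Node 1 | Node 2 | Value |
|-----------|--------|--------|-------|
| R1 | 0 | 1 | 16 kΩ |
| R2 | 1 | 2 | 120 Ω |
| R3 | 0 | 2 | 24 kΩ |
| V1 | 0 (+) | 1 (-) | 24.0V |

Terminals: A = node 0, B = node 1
Nodal analysis, taking node 1 as the 0 V reference.
Source V1 fixes V_0 = 24 V.
KCL at each unknown node (sum of currents leaving = 0; resistances in Ω):
  Node 2: (V_2 - 0)/120 + (V_2 - 24)/24000 = 0
Collecting terms: 0.008375 × V_2 = 0.001  =>  V_2 = 0.1194 V
The requested potential is V_2 = 0.1194 V.

Final answer: V_2 = 0.1194 V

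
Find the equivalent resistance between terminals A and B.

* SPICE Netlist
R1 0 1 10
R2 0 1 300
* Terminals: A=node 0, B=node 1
Reduce the network between node 0 (A) and node 1 (B) by series/parallel combination:
  Rp1 = R1 ‖ R2 (parallel, both between nodes 0 and 1) = 1/(1/10 + 1/300) = 9.677 Ω
R_eq = 9.677 Ω

Final answer: 9.677 Ω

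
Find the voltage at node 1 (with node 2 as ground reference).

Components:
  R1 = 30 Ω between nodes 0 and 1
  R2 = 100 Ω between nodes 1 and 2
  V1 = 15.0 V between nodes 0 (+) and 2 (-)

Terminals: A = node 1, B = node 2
Nodal analysis, taking node 2 as the 0 V reference.
Source V1 fixes V_0 = 15 V.
KCL at each unknown node (sum of currents leaving = 0; resistances in Ω):
  Node 1: (V_1 - 15)/30 + (V_1 - 0)/100 = 0
Collecting terms: 0.04333 × V_1 = 0.5  =>  V_1 = 11.54 V
The requested potential is V_1 = 11.54 V.

Final answer: V_1 = 11.54 V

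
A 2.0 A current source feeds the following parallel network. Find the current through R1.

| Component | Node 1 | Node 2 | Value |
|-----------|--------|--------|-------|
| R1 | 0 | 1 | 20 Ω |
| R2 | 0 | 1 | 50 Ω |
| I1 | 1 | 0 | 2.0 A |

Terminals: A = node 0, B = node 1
All resistors sit directly between nodes 0 and 1, so they are in parallel and share one voltage V; the full source current 2 A splits among them.
1/R_par = 1/20 + 1/50 = 0.07 S  =>  R_par = 14.29 Ω
V = I × R_par = 2 × 14.29 = 28.57 V
I_R1 = V/R1 = 28.57/20 = 1.429 A

Final answer: 1.429 A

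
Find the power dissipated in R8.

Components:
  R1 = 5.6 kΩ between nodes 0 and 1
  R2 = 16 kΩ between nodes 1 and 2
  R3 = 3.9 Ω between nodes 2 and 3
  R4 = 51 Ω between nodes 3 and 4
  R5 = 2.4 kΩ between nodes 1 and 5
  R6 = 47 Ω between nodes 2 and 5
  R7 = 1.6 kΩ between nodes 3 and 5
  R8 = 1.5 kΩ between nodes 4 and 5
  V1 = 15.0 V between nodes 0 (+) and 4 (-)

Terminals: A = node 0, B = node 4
Nodal analysis, taking node 4 as the 0 V reference.
Source V1 fixes V_0 = 15 V.
KCL at each unknown node (sum of currents leaving = 0; resistances in Ω):
  Node 1: (V_1 - 15)/5600 + (V_1 - V_2)/16000 + (V_1 - V_5)/2400 = 0
  Node 2: (V_2 - V_1)/16000 + (V_2 - V_3)/3.9 + (V_2 - V_5)/47 = 0
  Node 3: (V_3 - V_2)/3.9 + (V_3 - 0)/51 + (V_3 - V_5)/1600 = 0
  Node 5: (V_5 - V_1)/2400 + (V_5 - V_2)/47 + (V_5 - V_3)/1600 + (V_5 - 0)/1500 = 0
Collecting terms (coefficients in siemens):
  0.0006577·V_1 - 0.0000625·V_2 - 0.0004167·V_5 = 0.002679
  0.2777·V_2 - 0.0000625·V_1 - 0.2564·V_3 - 0.02128·V_5 = 0
  0.2766·V_3 - 0.2564·V_2 - 0.000625·V_5 = 0
  0.02298·V_5 - 0.0004167·V_1 - 0.02128·V_2 - 0.000625·V_3 = 0
Solving these 4 simultaneous equations (Gaussian elimination) gives:
  V_1 = 4.19 V, V_2 = 0.09954 V, V_3 = 0.09265 V, V_5 = 0.1706 V
I_R8 = (V_4 - V_5)/R8 = (0 - 0.1706)/1500 = -0.0001137 A
P_R8 = I_R8² × R8 = (-0.0001137)² × 1500 = 0.00001941 W

Final answer: 1.941e-05 W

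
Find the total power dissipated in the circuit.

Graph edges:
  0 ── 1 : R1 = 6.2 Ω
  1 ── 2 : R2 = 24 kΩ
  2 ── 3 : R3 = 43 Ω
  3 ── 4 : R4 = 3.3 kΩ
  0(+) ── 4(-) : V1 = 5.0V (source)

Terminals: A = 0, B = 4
Nodal analysis, taking node 4 as the 0 V reference.
Source V1 fixes V_0 = 5 V.
KCL at each unknown node (sum of currents leaving = 0; resistances in Ω):
  Node 1: (V_1 - 5)/6.2 + (V_1 - V_2)/24000 = 0
  Node 2: (V_2 - V_1)/24000 + (V_2 - V_3)/43 = 0
  Node 3: (V_3 - V_2)/43 + (V_3 - 0)/3300 = 0
Collecting terms (coefficients in siemens):
  0.1613·V_1 - 0.00004167·V_2 = 0.8065
  0.0233·V_2 - 0.00004167·V_1 - 0.02326·V_3 = 0
  0.02356·V_3 - 0.02326·V_2 = 0
Solving these 3 simultaneous equations (Gaussian elimination) gives:
  V_1 = 4.999 V, V_2 = 0.6112 V, V_3 = 0.6033 V
Power in each resistor, P = (ΔV)²/R:
  P_R1 = (5 - 4.999)²/6.2 = 0.0000002072 W
  P_R2 = (4.999 - 0.6112)²/24000 = 0.0008022 W
  P_R3 = (0.6112 - 0.6033)²/43 = 0.000001437 W
  P_R4 = (0.6033 - 0)²/3300 = 0.0001103 W
P_total = P_R1 + P_R2 + P_R3 + P_R4 = 0.0009141 W

Final answer: 0.0009141 W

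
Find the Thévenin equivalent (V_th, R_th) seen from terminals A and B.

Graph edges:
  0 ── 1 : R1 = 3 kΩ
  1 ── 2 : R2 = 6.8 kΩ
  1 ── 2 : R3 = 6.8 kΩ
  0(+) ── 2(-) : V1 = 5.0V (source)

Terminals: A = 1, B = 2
Step 1 — V_th is the open-circuit voltage V_A - V_B (nothing connected across the terminals).
Nodal analysis, taking node 2 as the 0 V reference.
Source V1 fixes V_0 = 5 V.
KCL at each unknown node (sum of currents leaving = 0; resistances in Ω):
  Node 1: (V_1 - 5)/3000 + (V_1 - 0)/6800 + (V_1 - 0)/6800 = 0
Collecting terms: 0.0006275 × V_1 = 0.001667  =>  V_1 = 2.656 V
V_th = V_1 - V_2 = 2.656 - 0 = 2.656 V
Step 2 — R_th: zero the source — replace V1 by a short circuit (node 2 merges into node 0) — and find the resistance seen between A (node 1) and B (node 0).
Reduce the network between node 1 (A) and node 0 (B) by series/parallel combination:
  Rp1 = R1 ‖ R2 ‖ R3 (parallel, all between nodes 0 and 1) = 1/(1/3000 + 1/6800 + 1/6800) = 1594 Ω
R_th = 1.594 kΩ

Final answer: V_th = 2.656 V, R_th = 1.594 kΩ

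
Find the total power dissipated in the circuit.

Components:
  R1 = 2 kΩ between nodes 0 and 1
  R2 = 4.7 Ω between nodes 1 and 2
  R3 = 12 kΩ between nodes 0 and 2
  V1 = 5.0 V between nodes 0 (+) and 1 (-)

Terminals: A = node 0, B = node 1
Nodal analysis, taking node 1 as the 0 V reference.
Source V1 fixes V_0 = 5 V.
KCL at each unknown node (sum of currents leaving = 0; resistances in Ω):
  Node 2: (V_2 - 0)/4.7 + (V_2 - 5)/12000 = 0
Collecting terms: 0.2128 × V_2 = 0.0004167  =>  V_2 = 0.001958 V
Power in each resistor, P = (ΔV)²/R:
  P_R1 = (5 - 0)²/2000 = 0.0125 W
  P_R2 = (0 - 0.001958)²/4.7 = 0.0000008153 W
  P_R3 = (5 - 0.001958)²/12000 = 0.002082 W
P_total = P_R1 + P_R2 + P_R3 = 0.01458 W

Final answer: 0.01458 W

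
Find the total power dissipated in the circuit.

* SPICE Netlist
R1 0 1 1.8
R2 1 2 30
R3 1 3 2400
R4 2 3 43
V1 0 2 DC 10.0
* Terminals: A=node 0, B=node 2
Nodal analysis, taking node 2 as the 0 V reference.
Source V1 fixes V_0 = 10 V.
KCL at each unknown node (sum of currents leaving = 0; resistances in Ω):
  Node 1: (V_1 - 10)/1.8 + (V_1 - 0)/30 + (V_1 - V_3)/2400 = 0
  Node 3: (V_3 - V_1)/2400 + (V_3 - 0)/43 = 0
Collecting terms (coefficients in siemens):
  0.5893·V_1 - 0.0004167·V_3 = 5.556
  0.02367·V_3 - 0.0004167·V_1 = 0
Determinant D = (0.5893)(0.02367) - (-0.0004167)(-0.0004167) = 0.01395
V_1 = [(5.556)(0.02367) - (-0.0004167)(0)]/D = 9.427 V
V_3 = [(0.5893)(0) - (5.556)(-0.0004167)]/D = 0.1659 V
Power in each resistor, P = (ΔV)²/R:
  P_R1 = (10 - 9.427)²/1.8 = 0.1821 W
  P_R2 = (9.427 - 0)²/30 = 2.963 W
  P_R3 = (9.427 - 0.1659)²/2400 = 0.03574 W
  P_R4 = (0 - 0.1659)²/43 = 0.0006403 W
P_total = P_R1 + P_R2 + P_R3 + P_R4 = 3.181 W

Final answer: 3.181 W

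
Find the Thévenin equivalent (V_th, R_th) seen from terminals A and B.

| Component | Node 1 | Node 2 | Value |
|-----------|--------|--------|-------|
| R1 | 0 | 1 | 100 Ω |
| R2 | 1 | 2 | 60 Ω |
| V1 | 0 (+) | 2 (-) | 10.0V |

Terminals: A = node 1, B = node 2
Step 1 — V_th is the open-circuit voltage V_A - V_B (nothing connected across the terminals).
Nodal analysis, taking node 2 as the 0 V reference.
Source V1 fixes V_0 = 10 V.
KCL at each unknown node (sum of currents leaving = 0; resistances in Ω):
  Node 1: (V_1 - 10)/100 + (V_1 - 0)/60 = 0
Collecting terms: 0.02667 × V_1 = 0.1  =>  V_1 = 3.75 V
V_th = V_1 - V_2 = 3.75 - 0 = 3.75 V
Step 2 — R_th: zero the source — replace V1 by a short circuit (node 2 merges into node 0) — and find the resistance seen between A (node 1) and B (node 0).
Reduce the network between node 1 (A) and node 0 (B) by series/parallel combination:
  Rp1 = R1 ‖ R2 (parallel, both between nodes 0 and 1) = 1/(1/100 + 1/60) = 37.5 Ω
R_th = 37.5 Ω

Final answer: V_th = 3.75 V, R_th = 37.5 Ω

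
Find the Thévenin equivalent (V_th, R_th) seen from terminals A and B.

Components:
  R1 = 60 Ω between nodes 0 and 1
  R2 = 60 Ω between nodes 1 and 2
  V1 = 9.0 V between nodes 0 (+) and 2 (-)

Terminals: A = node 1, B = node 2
Step 1 — V_th is the open-circuit voltage V_A - V_B (nothing connected across the terminals).
Nodal analysis, taking node 2 as the 0 V reference.
Source V1 fixes V_0 = 9 V.
KCL at each unknown node (sum of currents leaving = 0; resistances in Ω):
  Node 1: (V_1 - 9)/60 + (V_1 - 0)/60 = 0
Collecting terms: 0.03333 × V_1 = 0.15  =>  V_1 = 4.5 V
V_th = V_1 - V_2 = 4.5 - 0 = 4.5 V
Step 2 — R_th: zero the source — replace V1 by a short circuit (node 2 merges into node 0) — and find the resistance seen between A (node 1) and B (node 0).
Reduce the network between node 1 (A) and node 0 (B) by series/parallel combination:
  Rp1 = R1 ‖ R2 (parallel, both between nodes 0 and 1) = 1/(1/60 + 1/60) = 30 Ω
R_th = 30 Ω

Final answer: V_th = 4.5 V, R_th = 30 Ω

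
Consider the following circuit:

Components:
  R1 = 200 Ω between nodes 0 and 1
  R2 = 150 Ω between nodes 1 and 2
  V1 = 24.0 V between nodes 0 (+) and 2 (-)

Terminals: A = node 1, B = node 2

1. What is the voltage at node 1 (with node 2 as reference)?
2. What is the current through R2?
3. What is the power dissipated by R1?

Nodal analysis, taking node 2 as the 0 V reference.
Source V1 fixes V_0 = 24 V.
KCL at each unknown node (sum of currents leaving = 0; resistances in Ω):
  Node 1: (V_1 - 24)/200 + (V_1 - 0)/150 = 0
Collecting terms: 0.01167 × V_1 = 0.12  =>  V_1 = 10.29 V
Part 1:
  Read off the nodal solution: V_1 = 10.29 V
Part 2:
  I_R2 = (V_1 - V_2)/R2 = (10.29 - 0)/150 = 0.06857 A
  Magnitude: I_R2 = 0.06857 A
Part 3:
  I_R1 = (V_0 - V_1)/R1 = (24 - 10.29)/200 = 0.06857 A
  P_R1 = I_R1² × R1 = (0.06857)² × 200 = 0.9404 W

Final answers:
1. V_1 = 10.29 V
2. I_R2 = 0.06857 A
3. P_R1 = 0.9404 W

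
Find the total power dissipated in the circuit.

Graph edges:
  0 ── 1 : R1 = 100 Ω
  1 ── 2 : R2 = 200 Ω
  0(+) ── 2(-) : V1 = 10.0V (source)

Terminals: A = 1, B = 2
Nodal analysis, taking node 2 as the 0 V reference.
Source V1 fixes V_0 = 10 V.
KCL at each unknown node (sum of currents leaving = 0; resistances in Ω):
  Node 1: (V_1 - 10)/100 + (V_1 - 0)/200 = 0
Collecting terms: 0.015 × V_1 = 0.1  =>  V_1 = 6.667 V
Power in each resistor, P = (ΔV)²/R:
  P_R1 = (10 - 6.667)²/100 = 0.1111 W
  P_R2 = (6.667 - 0)²/200 = 0.2222 W
P_total = P_R1 + P_R2 = 0.3333 W

Final answer: 0.3333 W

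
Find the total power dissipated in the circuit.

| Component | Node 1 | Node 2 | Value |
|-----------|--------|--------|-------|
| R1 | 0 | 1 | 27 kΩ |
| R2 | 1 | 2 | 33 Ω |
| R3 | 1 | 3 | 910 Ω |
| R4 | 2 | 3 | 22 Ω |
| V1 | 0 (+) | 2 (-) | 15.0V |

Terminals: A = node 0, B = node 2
Nodal analysis, taking node 2 as the 0 V reference.
Source V1 fixes V_0 = 15 V.
KCL at each unknown node (sum of currents leaving = 0; resistances in Ω):
  Node 1: (V_1 - 15)/27000 + (V_1 - 0)/33 + (V_1 - V_3)/910 = 0
  Node 3: (V_3 - V_1)/910 + (V_3 - 0)/22 = 0
Collecting terms (coefficients in siemens):
  0.03144·V_1 - 0.001099·V_3 = 0.0005556
  0.04655·V_3 - 0.001099·V_1 = 0
Determinant D = (0.03144)(0.04655) - (-0.001099)(-0.001099) = 0.001462
V_1 = [(0.0005556)(0.04655) - (-0.001099)(0)]/D = 0.01769 V
V_3 = [(0.03144)(0) - (0.0005556)(-0.001099)]/D = 0.0004175 V
Power in each resistor, P = (ΔV)²/R:
  P_R1 = (15 - 0.01769)²/27000 = 0.008314 W
  P_R2 = (0.01769 - 0)²/33 = 0.000009478 W
  P_R3 = (0.01769 - 0.0004175)²/910 = 0.0000003277 W
  P_R4 = (0 - 0.0004175)²/22 = 0.000000007922 W
P_total = P_R1 + P_R2 + P_R3 + P_R4 = 0.008324 W

Final answer: 0.008324 W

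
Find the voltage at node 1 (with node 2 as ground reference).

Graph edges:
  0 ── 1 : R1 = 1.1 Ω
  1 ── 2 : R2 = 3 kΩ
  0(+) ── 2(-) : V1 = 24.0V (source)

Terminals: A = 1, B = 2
Nodal analysis, taking node 2 as the 0 V reference.
Source V1 fixes V_0 = 24 V.
KCL at each unknown node (sum of currents leaving = 0; resistances in Ω):
  Node 1: (V_1 - 24)/1.1 + (V_1 - 0)/3000 = 0
Collecting terms: 0.9094 × V_1 = 21.82  =>  V_1 = 23.99 V
The requested potential is V_1 = 23.99 V.

Final answer: V_1 = 23.99 V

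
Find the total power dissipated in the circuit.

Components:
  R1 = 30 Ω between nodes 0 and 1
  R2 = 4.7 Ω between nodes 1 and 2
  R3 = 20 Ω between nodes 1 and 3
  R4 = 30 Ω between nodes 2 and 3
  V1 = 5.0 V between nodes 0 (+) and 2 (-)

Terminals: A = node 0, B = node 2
Nodal analysis, taking node 2 as the 0 V reference.
Source V1 fixes V_0 = 5 V.
KCL at each unknown node (sum of currents leaving = 0; resistances in Ω):
  Node 1: (V_1 - 5)/30 + (V_1 - 0)/4.7 + (V_1 - V_3)/20 = 0
  Node 3: (V_3 - V_1)/20 + (V_3 - 0)/30 = 0
Collecting terms (coefficients in siemens):
  0.2961·V_1 - 0.05·V_3 = 0.1667
  0.08333·V_3 - 0.05·V_1 = 0
Determinant D = (0.2961)(0.08333) - (-0.05)(-0.05) = 0.02217
V_1 = [(0.1667)(0.08333) - (-0.05)(0)]/D = 0.6263 V
V_3 = [(0.2961)(0) - (0.1667)(-0.05)]/D = 0.3758 V
Power in each resistor, P = (ΔV)²/R:
  P_R1 = (5 - 0.6263)²/30 = 0.6376 W
  P_R2 = (0.6263 - 0)²/4.7 = 0.08347 W
  P_R3 = (0.6263 - 0.3758)²/20 = 0.003138 W
  P_R4 = (0 - 0.3758)²/30 = 0.004708 W
P_total = P_R1 + P_R2 + P_R3 + P_R4 = 0.7289 W

Final answer: 0.7289 W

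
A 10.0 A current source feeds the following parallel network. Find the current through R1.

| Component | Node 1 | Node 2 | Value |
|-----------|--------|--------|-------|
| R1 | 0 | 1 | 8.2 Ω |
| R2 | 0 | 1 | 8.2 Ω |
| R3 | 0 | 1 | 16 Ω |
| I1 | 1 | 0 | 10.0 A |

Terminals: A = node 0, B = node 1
All resistors sit directly between nodes 0 and 1, so they are in parallel and share one voltage V; the full source current 10 A splits among them.
1/R_par = 1/8.2 + 1/8.2 + 1/16 = 0.3064 S  =>  R_par = 3.264 Ω
V = I × R_par = 10 × 3.264 = 32.64 V
I_R1 = V/R1 = 32.64/8.2 = 3.98 A

Final answer: 3.98 A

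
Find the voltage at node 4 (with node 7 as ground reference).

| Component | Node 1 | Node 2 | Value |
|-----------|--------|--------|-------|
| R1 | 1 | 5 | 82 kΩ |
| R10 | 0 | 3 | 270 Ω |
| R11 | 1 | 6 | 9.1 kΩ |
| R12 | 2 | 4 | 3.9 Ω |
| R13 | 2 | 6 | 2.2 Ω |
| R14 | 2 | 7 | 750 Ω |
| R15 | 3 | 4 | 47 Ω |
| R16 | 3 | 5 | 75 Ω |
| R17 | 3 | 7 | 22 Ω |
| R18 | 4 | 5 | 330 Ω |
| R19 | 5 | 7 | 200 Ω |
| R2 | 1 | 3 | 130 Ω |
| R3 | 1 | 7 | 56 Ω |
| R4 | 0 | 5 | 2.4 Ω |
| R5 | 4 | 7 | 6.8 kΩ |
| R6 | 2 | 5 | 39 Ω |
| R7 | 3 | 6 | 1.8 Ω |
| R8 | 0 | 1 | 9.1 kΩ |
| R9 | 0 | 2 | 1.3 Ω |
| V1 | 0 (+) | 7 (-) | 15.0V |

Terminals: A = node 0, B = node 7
Nodal analysis, taking node 7 as the 0 V reference.
Source V1 fixes V_0 = 15 V.
KCL at each unknown node (sum of currents leaving = 0; resistances in Ω):
  Node 1: (V_1 - V_5)/82000 + (V_1 - V_3)/130 + (V_1 - 0)/56 + (V_1 - 15)/9100 + (V_1 - V_6)/9100 = 0
  Node 2: (V_2 - V_5)/39 + (V_2 - 15)/1.3 + (V_2 - V_4)/3.9 + (V_2 - V_6)/2.2 + (V_2 - 0)/750 = 0
  Node 3: (V_3 - V_1)/130 + (V_3 - V_6)/1.8 + (V_3 - 15)/270 + (V_3 - V_4)/47 + (V_3 - V_5)/75 + (V_3 - 0)/22 = 0
  Node 4: (V_4 - 0)/6800 + (V_4 - V_2)/3.9 + (V_4 - V_3)/47 + (V_4 - V_5)/330 = 0
  Node 5: (V_5 - V_1)/82000 + (V_5 - 15)/2.4 + (V_5 - V_2)/39 + (V_5 - V_3)/75 + (V_5 - V_4)/330 + (V_5 - 0)/200 = 0
  Node 6: (V_6 - V_3)/1.8 + (V_6 - V_1)/9100 + (V_6 - V_2)/2.2 = 0
Collecting terms (coefficients in siemens):
  0.02578·V_1 - 0.007692·V_3 - 0.0000122·V_5 - 0.0001099·V_6 = 0.001648
  1.507·V_2 - 0.2564·V_4 - 0.02564·V_5 - 0.4545·V_6 = 11.54
  0.647·V_3 - 0.007692·V_1 - 0.02128·V_4 - 0.01333·V_5 - 0.5556·V_6 = 0.05556
  0.2809·V_4 - 0.2564·V_2 - 0.02128·V_3 - 0.00303·V_5 = 0
  0.4637·V_5 - 0.0000122·V_1 - 0.02564·V_2 - 0.01333·V_3 - 0.00303·V_4 = 6.25
  1.01·V_6 - 0.0001099·V_1 - 0.4545·V_2 - 0.5556·V_3 = 0
Solving these 6 simultaneous equations (Gaussian elimination) gives:
  V_1 = 3.745 V, V_2 = 14.25 V, V_3 = 12.13 V, V_4 = 14.08 V
  V_5 = 14.71 V, V_6 = 13.08 V
The requested potential is V_4 = 14.08 V.

Final answer: V_4 = 14.08 V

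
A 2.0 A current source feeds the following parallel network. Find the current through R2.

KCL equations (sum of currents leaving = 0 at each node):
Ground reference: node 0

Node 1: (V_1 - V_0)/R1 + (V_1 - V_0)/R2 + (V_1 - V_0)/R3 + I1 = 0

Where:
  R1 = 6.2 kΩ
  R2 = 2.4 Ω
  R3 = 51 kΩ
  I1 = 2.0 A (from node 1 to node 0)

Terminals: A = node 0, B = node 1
All resistors sit directly between nodes 0 and 1, so they are in parallel and share one voltage V; the full source current 2 A splits among them.
1/R_par = 1/6200 + 1/2.4 + 1/51000 = 0.4168 S  =>  R_par = 2.399 Ω
V = I × R_par = 2 × 2.399 = 4.798 V
I_R2 = V/R2 = 4.798/2.4 = 1.999 A

Final answer: 1.999 A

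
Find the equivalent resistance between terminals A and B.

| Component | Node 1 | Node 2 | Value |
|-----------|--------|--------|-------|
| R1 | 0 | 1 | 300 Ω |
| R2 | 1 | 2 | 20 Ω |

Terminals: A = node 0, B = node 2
Reduce the network between node 0 (A) and node 2 (B) by series/parallel combination:
  Rs1 = R1 + R2 (series, joined only at node 1) = 300 + 20 = 320 Ω
R_eq = 320 Ω

Final answer: 320 Ω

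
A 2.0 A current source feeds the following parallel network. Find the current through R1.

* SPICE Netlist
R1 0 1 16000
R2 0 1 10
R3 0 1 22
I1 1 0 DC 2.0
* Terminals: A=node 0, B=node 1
All resistors sit directly between nodes 0 and 1, so they are in parallel and share one voltage V; the full source current 2 A splits among them.
1/R_par = 1/16000 + 1/10 + 1/22 = 0.1455 S  =>  R_par = 6.872 Ω
V = I × R_par = 2 × 6.872 = 13.74 V
I_R1 = V/R1 = 13.74/16000 = 0.000859 A

Final answer: 0.000859 A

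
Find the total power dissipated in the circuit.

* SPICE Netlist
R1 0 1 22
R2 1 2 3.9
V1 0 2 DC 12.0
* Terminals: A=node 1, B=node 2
Nodal analysis, taking node 2 as the 0 V reference.
Source V1 fixes V_0 = 12 V.
KCL at each unknown node (sum of currents leaving = 0; resistances in Ω):
  Node 1: (V_1 - 12)/22 + (V_1 - 0)/3.9 = 0
Collecting terms: 0.3019 × V_1 = 0.5455  =>  V_1 = 1.807 V
Power in each resistor, P = (ΔV)²/R:
  P_R1 = (12 - 1.807)²/22 = 4.723 W
  P_R2 = (1.807 - 0)²/3.9 = 0.8372 W
P_total = P_R1 + P_R2 = 5.56 W

Final answer: 5.56 W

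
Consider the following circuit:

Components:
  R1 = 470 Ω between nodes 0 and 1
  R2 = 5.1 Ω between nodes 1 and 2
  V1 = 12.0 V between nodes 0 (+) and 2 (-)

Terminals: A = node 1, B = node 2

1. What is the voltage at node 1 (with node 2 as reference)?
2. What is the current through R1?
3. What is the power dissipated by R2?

Nodal analysis, taking node 2 as the 0 V reference.
Source V1 fixes V_0 = 12 V.
KCL at each unknown node (sum of currents leaving = 0; resistances in Ω):
  Node 1: (V_1 - 12)/470 + (V_1 - 0)/5.1 = 0
Collecting terms: 0.1982 × V_1 = 0.02553  =>  V_1 = 0.1288 V
Part 1:
  Read off the nodal solution: V_1 = 0.1288 V
Part 2:
  I_R1 = (V_0 - V_1)/R1 = (12 - 0.1288)/470 = 0.02526 A
  Magnitude: I_R1 = 0.02526 A
Part 3:
  I_R2 = (V_1 - V_2)/R2 = (0.1288 - 0)/5.1 = 0.02526 A
  P_R2 = I_R2² × R2 = (0.02526)² × 5.1 = 0.003254 W

Final answers:
1. V_1 = 0.1288 V
2. I_R1 = 0.02526 A
3. P_R2 = 0.003254 W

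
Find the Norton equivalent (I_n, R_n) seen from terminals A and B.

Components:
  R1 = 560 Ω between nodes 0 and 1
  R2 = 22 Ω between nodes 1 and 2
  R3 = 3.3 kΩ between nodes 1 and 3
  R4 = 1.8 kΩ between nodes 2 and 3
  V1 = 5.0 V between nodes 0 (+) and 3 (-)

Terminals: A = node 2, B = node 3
Find the Thévenin equivalent first; then I_n = V_th/R_th and R_n = R_th.
Step 1 — V_th is the open-circuit voltage V_A - V_B (nothing connected across the terminals).
Nodal analysis, taking node 3 as the 0 V reference.
Source V1 fixes V_0 = 5 V.
KCL at each unknown node (sum of currents leaving = 0; resistances in Ω):
  Node 1: (V_1 - 5)/560 + (V_1 - V_2)/22 + (V_1 - 0)/3300 = 0
  Node 2: (V_2 - V_1)/22 + (V_2 - 0)/1800 = 0
Collecting terms (coefficients in siemens):
  0.04754·V_1 - 0.04545·V_2 = 0.008929
  0.04601·V_2 - 0.04545·V_1 = 0
Determinant D = (0.04754)(0.04601) - (-0.04545)(-0.04545) = 0.0001214
V_1 = [(0.008929)(0.04601) - (-0.04545)(0)]/D = 3.385 V
V_2 = [(0.04754)(0) - (0.008929)(-0.04545)]/D = 3.344 V
V_th = V_2 - V_3 = 3.344 - 0 = 3.344 V
Step 2 — R_th: zero the source — replace V1 by a short circuit (node 3 merges into node 0) — and find the resistance seen between A (node 2) and B (node 0).
Reduce the network between node 2 (A) and node 0 (B) by series/parallel combination:
  Rp1 = R1 ‖ R3 (parallel, both between nodes 0 and 1) = 1/(1/560 + 1/3300) = 478.8 Ω
  Rs1 = R2 + Rp1 (series, joined only at node 1) = 22 + 478.8 = 500.8 Ω
  Rp2 = R4 ‖ Rs1 (parallel, both between nodes 0 and 2) = 1/(1/1800 + 1/500.8) = 391.8 Ω
R_th = 391.8 Ω
I_n = V_th/R_th = 3.344/391.8 = 0.008536 A, and R_n = R_th = 391.8 Ω

Final answer: I_n = 0.008536 A, R_n = 391.8 Ω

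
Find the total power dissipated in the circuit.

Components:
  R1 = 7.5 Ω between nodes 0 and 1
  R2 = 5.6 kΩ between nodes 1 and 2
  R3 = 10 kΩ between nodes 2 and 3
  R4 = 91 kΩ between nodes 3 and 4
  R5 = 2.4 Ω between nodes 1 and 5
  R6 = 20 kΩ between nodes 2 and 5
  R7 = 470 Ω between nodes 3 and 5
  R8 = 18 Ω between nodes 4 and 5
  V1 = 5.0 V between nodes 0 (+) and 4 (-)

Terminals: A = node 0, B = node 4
Nodal analysis, taking node 4 as the 0 V reference.
Source V1 fixes V_0 = 5 V.
KCL at each unknown node (sum of currents leaving = 0; resistances in Ω):
  Node 1: (V_1 - 5)/7.5 + (V_1 - V_2)/5600 + (V_1 - V_5)/2.4 = 0
  Node 2: (V_2 - V_1)/5600 + (V_2 - V_3)/10000 + (V_2 - V_5)/20000 = 0
  Node 3: (V_3 - V_2)/10000 + (V_3 - 0)/91000 + (V_3 - V_5)/470 = 0
  Node 5: (V_5 - V_1)/2.4 + (V_5 - V_2)/20000 + (V_5 - V_3)/470 + (V_5 - 0)/18 = 0
Collecting terms (coefficients in siemens):
  0.5502·V_1 - 0.0001786·V_2 - 0.4167·V_5 = 0.6667
  0.0003286·V_2 - 0.0001786·V_1 - 0.0001·V_3 - 0.00005·V_5 = 0
  0.002239·V_3 - 0.0001·V_2 - 0.002128·V_5 = 0
  0.4744·V_5 - 0.4167·V_1 - 0.00005·V_2 - 0.002128·V_3 = 0
Solving these 4 simultaneous equations (Gaussian elimination) gives:
  V_1 = 3.656 V, V_2 = 3.458 V, V_3 = 3.22 V, V_5 = 3.226 V
Power in each resistor, P = (ΔV)²/R:
  P_R1 = (5 - 3.656)²/7.5 = 0.2409 W
  P_R2 = (3.656 - 3.458)²/5600 = 0.000007001 W
  P_R3 = (3.458 - 3.22)²/10000 = 0.000005643 W
  P_R4 = (3.22 - 0)²/91000 = 0.000114 W
  P_R5 = (3.656 - 3.226)²/2.4 = 0.07707 W
  P_R6 = (3.458 - 3.226)²/20000 = 0.000002693 W
  P_R7 = (3.22 - 3.226)²/470 = 0.00000006359 W
  P_R8 = (0 - 3.226)²/18 = 0.578 W
P_total = P_R1 + P_R2 + P_R3 + P_R4 + P_R5 + P_R6 + P_R7 + P_R8 = 0.8962 W

Final answer: 0.8962 W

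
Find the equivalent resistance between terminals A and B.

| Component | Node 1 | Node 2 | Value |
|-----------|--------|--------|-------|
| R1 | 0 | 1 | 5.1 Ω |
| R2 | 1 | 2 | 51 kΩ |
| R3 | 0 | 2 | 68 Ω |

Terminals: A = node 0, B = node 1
Reduce the network between node 0 (A) and node 1 (B) by series/parallel combination:
  Rs1 = R3 + R2 (series, joined only at node 2) = 68 + 51000 = 51070 Ω
  Rp1 = R1 ‖ Rs1 (parallel, both between nodes 0 and 1) = 1/(1/5.1 + 1/51070) = 5.099 Ω
R_eq = 5.099 Ω

Final answer: 5.099 Ω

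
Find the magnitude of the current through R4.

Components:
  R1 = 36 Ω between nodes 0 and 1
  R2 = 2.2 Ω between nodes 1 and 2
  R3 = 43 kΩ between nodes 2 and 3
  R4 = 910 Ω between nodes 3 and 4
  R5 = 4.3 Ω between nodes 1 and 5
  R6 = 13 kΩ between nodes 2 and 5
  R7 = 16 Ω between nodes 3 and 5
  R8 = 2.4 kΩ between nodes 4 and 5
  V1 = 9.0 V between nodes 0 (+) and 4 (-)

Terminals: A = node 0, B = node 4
Nodal analysis, taking node 4 as the 0 V reference.
Source V1 fixes V_0 = 9 V.
KCL at each unknown node (sum of currents leaving = 0; resistances in Ω):
  Node 1: (V_1 - 9)/36 + (V_1 - V_2)/2.2 + (V_1 - V_5)/4.3 = 0
  Node 2: (V_2 - V_1)/2.2 + (V_2 - V_3)/43000 + (V_2 - V_5)/13000 = 0
  Node 3: (V_3 - V_2)/43000 + (V_3 - 0)/910 + (V_3 - V_5)/16 = 0
  Node 5: (V_5 - V_1)/4.3 + (V_5 - V_2)/13000 + (V_5 - V_3)/16 + (V_5 - 0)/2400 = 0
Collecting terms (coefficients in siemens):
  0.7149·V_1 - 0.4545·V_2 - 0.2326·V_5 = 0.25
  0.4546·V_2 - 0.4545·V_1 - 0.00002326·V_3 - 0.00007692·V_5 = 0
  0.06362·V_3 - 0.00002326·V_2 - 0.0625·V_5 = 0
  0.2956·V_5 - 0.2326·V_1 - 0.00007692·V_2 - 0.0625·V_3 = 0
Solving these 4 simultaneous equations (Gaussian elimination) gives:
  V_1 = 8.543 V, V_2 = 8.543 V, V_3 = 8.342 V, V_5 = 8.488 V
I_R4 = (V_3 - V_4)/R4 = (8.342 - 0)/910 = 0.009166 A
|I_R4| = 0.009166 A

Final answer: |I_R4| = 0.009166 A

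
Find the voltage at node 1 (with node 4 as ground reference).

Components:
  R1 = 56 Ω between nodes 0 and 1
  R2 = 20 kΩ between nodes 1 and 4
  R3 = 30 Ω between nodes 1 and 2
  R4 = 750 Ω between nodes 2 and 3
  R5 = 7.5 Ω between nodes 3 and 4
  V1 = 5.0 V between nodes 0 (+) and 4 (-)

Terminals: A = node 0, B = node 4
Nodal analysis, taking node 4 as the 0 V reference.
Source V1 fixes V_0 = 5 V.
KCL at each unknown node (sum of currents leaving = 0; resistances in Ω):
  Node 1: (V_1 - 5)/56 + (V_1 - 0)/20000 + (V_1 - V_2)/30 = 0
  Node 2: (V_2 - V_1)/30 + (V_2 - V_3)/750 = 0
  Node 3: (V_3 - V_2)/750 + (V_3 - 0)/7.5 = 0
Collecting terms (coefficients in siemens):
  0.05124·V_1 - 0.03333·V_2 = 0.08929
  0.03467·V_2 - 0.03333·V_1 - 0.001333·V_3 = 0
  0.1347·V_3 - 0.001333·V_2 = 0
Solving these 3 simultaneous equations (Gaussian elimination) gives:
  V_1 = 4.656 V, V_2 = 4.479 V, V_3 = 0.04434 V
The requested potential is V_1 = 4.656 V.

Final answer: V_1 = 4.656 V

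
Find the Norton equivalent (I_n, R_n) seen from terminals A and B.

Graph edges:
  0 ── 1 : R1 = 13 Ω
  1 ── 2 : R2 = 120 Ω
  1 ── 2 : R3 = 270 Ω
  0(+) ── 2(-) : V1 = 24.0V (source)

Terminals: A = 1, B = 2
Find the Thévenin equivalent first; then I_n = V_th/R_th and R_n = R_th.
Step 1 — V_th is the open-circuit voltage V_A - V_B (nothing connected across the terminals).
Nodal analysis, taking node 2 as the 0 V reference.
Source V1 fixes V_0 = 24 V.
KCL at each unknown node (sum of currents leaving = 0; resistances in Ω):
  Node 1: (V_1 - 24)/13 + (V_1 - 0)/120 + (V_1 - 0)/270 = 0
Collecting terms: 0.08896 × V_1 = 1.846  =>  V_1 = 20.75 V
V_th = V_1 - V_2 = 20.75 - 0 = 20.75 V
Step 2 — R_th: zero the source — replace V1 by a short circuit (node 2 merges into node 0) — and find the resistance seen between A (node 1) and B (node 0).
Reduce the network between node 1 (A) and node 0 (B) by series/parallel combination:
  Rp1 = R1 ‖ R2 ‖ R3 (parallel, all between nodes 0 and 1) = 1/(1/13 + 1/120 + 1/270) = 11.24 Ω
R_th = 11.24 Ω
I_n = V_th/R_th = 20.75/11.24 = 1.846 A, and R_n = R_th = 11.24 Ω

Final answer: I_n = 1.846 A, R_n = 11.24 Ω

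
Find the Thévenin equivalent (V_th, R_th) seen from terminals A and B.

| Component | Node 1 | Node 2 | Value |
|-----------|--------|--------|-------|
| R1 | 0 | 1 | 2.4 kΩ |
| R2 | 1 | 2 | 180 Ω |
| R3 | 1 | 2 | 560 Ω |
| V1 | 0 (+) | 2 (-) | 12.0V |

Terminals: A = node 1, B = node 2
Step 1 — V_th is the open-circuit voltage V_A - V_B (nothing connected across the terminals).
Nodal analysis, taking node 2 as the 0 V reference.
Source V1 fixes V_0 = 12 V.
KCL at each unknown node (sum of currents leaving = 0; resistances in Ω):
  Node 1: (V_1 - 12)/2400 + (V_1 - 0)/180 + (V_1 - 0)/560 = 0
Collecting terms: 0.007758 × V_1 = 0.005  =>  V_1 = 0.6445 V
V_th = V_1 - V_2 = 0.6445 - 0 = 0.6445 V
Step 2 — R_th: zero the source — replace V1 by a short circuit (node 2 merges into node 0) — and find the resistance seen between A (node 1) and B (node 0).
Reduce the network between node 1 (A) and node 0 (B) by series/parallel combination:
  Rp1 = R1 ‖ R2 ‖ R3 (parallel, all between nodes 0 and 1) = 1/(1/2400 + 1/180 + 1/560) = 128.9 Ω
R_th = 128.9 Ω

Final answer: V_th = 0.6445 V, R_th = 128.9 Ω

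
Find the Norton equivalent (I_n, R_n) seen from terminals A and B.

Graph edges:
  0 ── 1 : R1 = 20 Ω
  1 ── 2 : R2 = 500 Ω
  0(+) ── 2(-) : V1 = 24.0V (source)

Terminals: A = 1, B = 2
Find the Thévenin equivalent first; then I_n = V_th/R_th and R_n = R_th.
Step 1 — V_th is the open-circuit voltage V_A - V_B (nothing connected across the terminals).
Nodal analysis, taking node 2 as the 0 V reference.
Source V1 fixes V_0 = 24 V.
KCL at each unknown node (sum of currents leaving = 0; resistances in Ω):
  Node 1: (V_1 - 24)/20 + (V_1 - 0)/500 = 0
Collecting terms: 0.052 × V_1 = 1.2  =>  V_1 = 23.08 V
V_th = V_1 - V_2 = 23.08 - 0 = 23.08 V
Step 2 — R_th: zero the source — replace V1 by a short circuit (node 2 merges into node 0) — and find the resistance seen between A (node 1) and B (node 0).
Reduce the network between node 1 (A) and node 0 (B) by series/parallel combination:
  Rp1 = R1 ‖ R2 (parallel, both between nodes 0 and 1) = 1/(1/20 + 1/500) = 19.23 Ω
R_th = 19.23 Ω
I_n = V_th/R_th = 23.08/19.23 = 1.2 A, and R_n = R_th = 19.23 Ω

Final answer: I_n = 1.2 A, R_n = 19.23 Ω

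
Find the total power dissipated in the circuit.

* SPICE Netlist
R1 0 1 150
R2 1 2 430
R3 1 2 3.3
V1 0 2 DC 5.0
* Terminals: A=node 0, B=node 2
Nodal analysis, taking node 2 as the 0 V reference.
Source V1 fixes V_0 = 5 V.
KCL at each unknown node (sum of currents leaving = 0; resistances in Ω):
  Node 1: (V_1 - 5)/150 + (V_1 - 0)/430 + (V_1 - 0)/3.3 = 0
Collecting terms: 0.312 × V_1 = 0.03333  =>  V_1 = 0.1068 V
Power in each resistor, P = (ΔV)²/R:
  P_R1 = (5 - 0.1068)²/150 = 0.1596 W
  P_R2 = (0.1068 - 0)²/430 = 0.00002654 W
  P_R3 = (0.1068 - 0)²/3.3 = 0.003458 W
P_total = P_R1 + P_R2 + P_R3 = 0.1631 W

Final answer: 0.1631 W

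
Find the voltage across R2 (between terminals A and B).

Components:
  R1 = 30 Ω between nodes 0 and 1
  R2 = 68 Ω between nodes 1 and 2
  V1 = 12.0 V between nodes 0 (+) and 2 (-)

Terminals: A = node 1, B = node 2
R1 and R2 are in series across V1 (node 0 → node 1 → node 2), and the output A–B is taken across R2, so this is a voltage divider.
Series current: I = V1/(R1 + R2) = 12/(30 + 68) = 12/98 = 0.1224 A
V_R2 = I × R2 = V1 × R2/(R1 + R2) = 12 × 68/98 = 8.327 V

Final answer: 8.327 V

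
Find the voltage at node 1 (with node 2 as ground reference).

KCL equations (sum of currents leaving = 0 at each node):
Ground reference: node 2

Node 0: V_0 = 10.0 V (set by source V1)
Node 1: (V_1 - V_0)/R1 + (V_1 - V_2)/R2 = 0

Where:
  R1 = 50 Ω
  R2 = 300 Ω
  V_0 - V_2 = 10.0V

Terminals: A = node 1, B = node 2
Nodal analysis, taking node 2 as the 0 V reference.
Source V1 fixes V_0 = 10 V.
KCL at each unknown node (sum of currents leaving = 0; resistances in Ω):
  Node 1: (V_1 - 10)/50 + (V_1 - 0)/300 = 0
Collecting terms: 0.02333 × V_1 = 0.2  =>  V_1 = 8.571 V
The requested potential is V_1 = 8.571 V.

Final answer: V_1 = 8.571 V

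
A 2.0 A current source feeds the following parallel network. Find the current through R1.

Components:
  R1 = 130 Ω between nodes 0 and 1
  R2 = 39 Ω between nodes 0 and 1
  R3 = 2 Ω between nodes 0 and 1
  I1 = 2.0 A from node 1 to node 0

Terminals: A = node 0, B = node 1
All resistors sit directly between nodes 0 and 1, so they are in parallel and share one voltage V; the full source current 2 A splits among them.
1/R_par = 1/130 + 1/39 + 1/2 = 0.5333 S  =>  R_par = 1.875 Ω
V = I × R_par = 2 × 1.875 = 3.75 V
I_R1 = V/R1 = 3.75/130 = 0.02885 A

Final answer: 0.02885 A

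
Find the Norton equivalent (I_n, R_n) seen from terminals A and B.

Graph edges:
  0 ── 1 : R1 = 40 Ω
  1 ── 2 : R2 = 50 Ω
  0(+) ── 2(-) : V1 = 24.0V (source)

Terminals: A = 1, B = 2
Find the Thévenin equivalent first; then I_n = V_th/R_th and R_n = R_th.
Step 1 — V_th is the open-circuit voltage V_A - V_B (nothing connected across the terminals).
Nodal analysis, taking node 2 as the 0 V reference.
Source V1 fixes V_0 = 24 V.
KCL at each unknown node (sum of currents leaving = 0; resistances in Ω):
  Node 1: (V_1 - 24)/40 + (V_1 - 0)/50 = 0
Collecting terms: 0.045 × V_1 = 0.6  =>  V_1 = 13.33 V
V_th = V_1 - V_2 = 13.33 - 0 = 13.33 V
Step 2 — R_th: zero the source — replace V1 by a short circuit (node 2 merges into node 0) — and find the resistance seen between A (node 1) and B (node 0).
Reduce the network between node 1 (A) and node 0 (B) by series/parallel combination:
  Rp1 = R1 ‖ R2 (parallel, both between nodes 0 and 1) = 1/(1/40 + 1/50) = 22.22 Ω
R_th = 22.22 Ω
I_n = V_th/R_th = 13.33/22.22 = 0.6 A, and R_n = R_th = 22.22 Ω

Final answer: I_n = 0.6 A, R_n = 22.22 Ω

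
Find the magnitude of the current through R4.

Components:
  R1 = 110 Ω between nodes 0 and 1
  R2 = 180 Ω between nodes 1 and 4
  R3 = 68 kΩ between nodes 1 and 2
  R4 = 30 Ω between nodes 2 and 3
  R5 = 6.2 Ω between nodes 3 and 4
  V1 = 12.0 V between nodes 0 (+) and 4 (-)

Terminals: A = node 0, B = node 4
Nodal analysis, taking node 4 as the 0 V reference.
Source V1 fixes V_0 = 12 V.
KCL at each unknown node (sum of currents leaving = 0; resistances in Ω):
  Node 1: (V_1 - 12)/110 + (V_1 - 0)/180 + (V_1 - V_2)/68000 = 0
  Node 2: (V_2 - V_1)/68000 + (V_2 - V_3)/30 = 0
  Node 3: (V_3 - V_2)/30 + (V_3 - 0)/6.2 = 0
Collecting terms (coefficients in siemens):
  0.01466·V_1 - 0.00001471·V_2 = 0.1091
  0.03335·V_2 - 0.00001471·V_1 - 0.03333·V_3 = 0
  0.1946·V_3 - 0.03333·V_2 = 0
Solving these 3 simultaneous equations (Gaussian elimination) gives:
  V_1 = 7.441 V, V_2 = 0.003959 V, V_3 = 0.0006781 V
I_R4 = (V_2 - V_3)/R4 = (0.003959 - 0.0006781)/30 = 0.0001094 A
|I_R4| = 0.0001094 A

Final answer: |I_R4| = 0.0001094 A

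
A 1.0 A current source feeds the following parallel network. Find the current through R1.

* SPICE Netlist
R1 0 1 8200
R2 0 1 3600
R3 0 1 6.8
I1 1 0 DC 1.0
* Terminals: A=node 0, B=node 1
All resistors sit directly between nodes 0 and 1, so they are in parallel and share one voltage V; the full source current 1 A splits among them.
1/R_par = 1/8200 + 1/3600 + 1/6.8 = 0.1475 S  =>  R_par = 6.782 Ω
V = I × R_par = 1 × 6.782 = 6.782 V
I_R1 = V/R1 = 6.782/8200 = 0.000827 A

Final answer: 0.000827 A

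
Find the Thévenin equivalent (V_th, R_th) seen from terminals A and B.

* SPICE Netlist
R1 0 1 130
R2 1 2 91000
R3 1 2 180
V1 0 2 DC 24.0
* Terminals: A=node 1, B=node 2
Step 1 — V_th is the open-circuit voltage V_A - V_B (nothing connected across the terminals).
Nodal analysis, taking node 2 as the 0 V reference.
Source V1 fixes V_0 = 24 V.
KCL at each unknown node (sum of currents leaving = 0; resistances in Ω):
  Node 1: (V_1 - 24)/130 + (V_1 - 0)/91000 + (V_1 - 0)/180 = 0
Collecting terms: 0.01326 × V_1 = 0.1846  =>  V_1 = 13.92 V
V_th = V_1 - V_2 = 13.92 - 0 = 13.92 V
Step 2 — R_th: zero the source — replace V1 by a short circuit (node 2 merges into node 0) — and find the resistance seen between A (node 1) and B (node 0).
Reduce the network between node 1 (A) and node 0 (B) by series/parallel combination:
  Rp1 = R1 ‖ R2 ‖ R3 (parallel, all between nodes 0 and 1) = 1/(1/130 + 1/91000 + 1/180) = 75.42 Ω
R_th = 75.42 Ω

Final answer: V_th = 13.92 V, R_th = 75.42 Ω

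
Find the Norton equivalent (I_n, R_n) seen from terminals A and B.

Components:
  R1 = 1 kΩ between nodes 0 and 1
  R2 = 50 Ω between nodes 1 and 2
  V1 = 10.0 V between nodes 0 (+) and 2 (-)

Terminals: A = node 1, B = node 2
Find the Thévenin equivalent first; then I_n = V_th/R_th and R_n = R_th.
Step 1 — V_th is the open-circuit voltage V_A - V_B (nothing connected across the terminals).
Nodal analysis, taking node 2 as the 0 V reference.
Source V1 fixes V_0 = 10 V.
KCL at each unknown node (sum of currents leaving = 0; resistances in Ω):
  Node 1: (V_1 - 10)/1000 + (V_1 - 0)/50 = 0
Collecting terms: 0.021 × V_1 = 0.01  =>  V_1 = 0.4762 V
V_th = V_1 - V_2 = 0.4762 - 0 = 0.4762 V
Step 2 — R_th: zero the source — replace V1 by a short circuit (node 2 merges into node 0) — and find the resistance seen between A (node 1) and B (node 0).
Reduce the network between node 1 (A) and node 0 (B) by series/parallel combination:
  Rp1 = R1 ‖ R2 (parallel, both between nodes 0 and 1) = 1/(1/1000 + 1/50) = 47.62 Ω
R_th = 47.62 Ω
I_n = V_th/R_th = 0.4762/47.62 = 0.01 A, and R_n = R_th = 47.62 Ω

Final answer: I_n = 0.01 A, R_n = 47.62 Ω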